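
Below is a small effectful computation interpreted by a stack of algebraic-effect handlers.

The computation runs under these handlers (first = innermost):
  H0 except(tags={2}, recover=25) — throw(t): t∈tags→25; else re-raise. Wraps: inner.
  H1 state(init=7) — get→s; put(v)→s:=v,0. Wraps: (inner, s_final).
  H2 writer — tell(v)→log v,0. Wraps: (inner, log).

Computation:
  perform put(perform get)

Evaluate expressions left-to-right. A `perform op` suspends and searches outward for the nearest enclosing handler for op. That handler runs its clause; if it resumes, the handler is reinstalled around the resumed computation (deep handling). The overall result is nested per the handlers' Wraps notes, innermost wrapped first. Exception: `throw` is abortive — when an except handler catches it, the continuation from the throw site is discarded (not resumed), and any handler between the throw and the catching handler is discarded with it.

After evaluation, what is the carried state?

Answer: 7

Working:
get @ H1 ⇒ 7
put(7) @ H1 ⇒ s:=7
H0 returns 0
H1 returns (0, 7)
H2 returns ((0, 7), ())
= ((0, 7), ())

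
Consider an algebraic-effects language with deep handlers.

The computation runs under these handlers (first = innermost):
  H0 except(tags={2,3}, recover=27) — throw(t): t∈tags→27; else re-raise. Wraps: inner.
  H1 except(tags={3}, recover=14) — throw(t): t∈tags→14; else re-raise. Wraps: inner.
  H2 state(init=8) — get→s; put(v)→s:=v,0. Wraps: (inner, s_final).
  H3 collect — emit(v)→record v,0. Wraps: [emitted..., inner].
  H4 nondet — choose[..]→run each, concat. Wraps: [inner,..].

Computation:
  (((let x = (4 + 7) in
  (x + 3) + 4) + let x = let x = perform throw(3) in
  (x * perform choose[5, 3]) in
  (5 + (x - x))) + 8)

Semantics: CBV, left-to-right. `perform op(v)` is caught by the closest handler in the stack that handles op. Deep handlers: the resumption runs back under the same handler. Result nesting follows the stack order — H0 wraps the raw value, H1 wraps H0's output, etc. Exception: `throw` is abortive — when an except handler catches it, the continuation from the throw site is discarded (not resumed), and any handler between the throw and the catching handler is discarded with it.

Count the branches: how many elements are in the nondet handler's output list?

Step-by-step:
throw(3) @ H0 caught ⇒ 27
H1 returns 27
H2 returns (27, 8)
H3 returns [(27, 8)]
H4 returns [[(27, 8)]]
= [[(27, 8)]]

Answer: 1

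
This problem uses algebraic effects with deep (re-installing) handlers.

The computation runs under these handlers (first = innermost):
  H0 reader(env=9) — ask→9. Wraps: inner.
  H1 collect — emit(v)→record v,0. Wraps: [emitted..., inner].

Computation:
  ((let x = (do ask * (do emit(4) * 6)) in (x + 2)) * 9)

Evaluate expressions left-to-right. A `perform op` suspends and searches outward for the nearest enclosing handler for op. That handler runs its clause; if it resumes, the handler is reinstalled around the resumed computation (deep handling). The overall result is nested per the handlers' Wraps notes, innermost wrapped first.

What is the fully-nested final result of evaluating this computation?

Evaluation trace:
ask @ H0 ⇒ 9
emit(4) @ H1 ⇒ out+=4
H0 returns 18
H1 returns [4, 18]
= [4, 18]

Answer: [4, 18]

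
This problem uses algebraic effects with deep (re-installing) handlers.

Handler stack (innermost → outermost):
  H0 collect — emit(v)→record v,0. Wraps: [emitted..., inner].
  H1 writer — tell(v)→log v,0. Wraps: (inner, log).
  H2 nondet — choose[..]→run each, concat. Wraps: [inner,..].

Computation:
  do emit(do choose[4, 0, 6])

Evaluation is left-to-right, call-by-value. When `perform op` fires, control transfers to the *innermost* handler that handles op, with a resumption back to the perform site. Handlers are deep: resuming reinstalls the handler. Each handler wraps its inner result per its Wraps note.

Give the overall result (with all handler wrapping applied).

Step-by-step:
choose[4, 0, 6] @ H2
  branch[0] choose=4:
    emit(4) @ H0 ⇒ out+=4
    H0 returns [4, 0]
    H1 returns ([4, 0], ())
    H2 returns [([4, 0], ())]
  branch[1] choose=0:
    emit(0) @ H0 ⇒ out+=0
    H0 returns [0, 0]
    H1 returns ([0, 0], ())
    H2 returns [([0, 0], ())]
  branch[2] choose=6:
    emit(6) @ H0 ⇒ out+=6
    H0 returns [6, 0]
    H1 returns ([6, 0], ())
    H2 returns [([6, 0], ())]
= [([4, 0], ()), ([0, 0], ()), ([6, 0], ())]

Answer: [([4, 0], ()), ([0, 0], ()), ([6, 0], ())]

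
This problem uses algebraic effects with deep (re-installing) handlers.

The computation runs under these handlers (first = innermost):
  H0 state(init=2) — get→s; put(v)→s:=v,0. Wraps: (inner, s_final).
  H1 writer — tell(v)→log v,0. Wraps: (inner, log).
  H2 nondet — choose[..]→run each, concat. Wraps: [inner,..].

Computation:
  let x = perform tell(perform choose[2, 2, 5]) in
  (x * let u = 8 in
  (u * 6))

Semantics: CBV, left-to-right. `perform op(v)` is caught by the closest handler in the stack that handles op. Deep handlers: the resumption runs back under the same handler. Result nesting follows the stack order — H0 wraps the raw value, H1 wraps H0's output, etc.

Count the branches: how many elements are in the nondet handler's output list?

Working:
choose[2, 2, 5] @ H2
  branch[0] choose=2:
    tell(2) @ H1 ⇒ log+=2
    H0 returns (0, 2)
    H1 returns ((0, 2), (2))
    H2 returns [((0, 2), (2))]
  branch[1] choose=2:
    tell(2) @ H1 ⇒ log+=2
    H0 returns (0, 2)
    H1 returns ((0, 2), (2))
    H2 returns [((0, 2), (2))]
  branch[2] choose=5:
    tell(5) @ H1 ⇒ log+=5
    H0 returns (0, 2)
    H1 returns ((0, 2), (5))
    H2 returns [((0, 2), (5))]
= [((0, 2), (2)), ((0, 2), (2)), ((0, 2), (5))]

Answer: 3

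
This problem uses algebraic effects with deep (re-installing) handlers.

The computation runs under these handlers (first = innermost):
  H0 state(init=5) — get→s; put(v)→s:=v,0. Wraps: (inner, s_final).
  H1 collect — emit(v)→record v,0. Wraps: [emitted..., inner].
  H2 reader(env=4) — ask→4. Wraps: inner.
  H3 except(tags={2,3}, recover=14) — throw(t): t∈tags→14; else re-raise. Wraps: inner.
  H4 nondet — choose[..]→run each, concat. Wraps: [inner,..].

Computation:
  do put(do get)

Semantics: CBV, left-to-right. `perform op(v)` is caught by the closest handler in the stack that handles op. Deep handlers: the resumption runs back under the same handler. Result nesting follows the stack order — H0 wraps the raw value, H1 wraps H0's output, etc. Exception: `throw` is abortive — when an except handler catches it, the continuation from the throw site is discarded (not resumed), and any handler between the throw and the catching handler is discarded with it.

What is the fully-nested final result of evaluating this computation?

Answer: [[(0, 5)]]

Working:
get @ H0 ⇒ 5
put(5) @ H0 ⇒ s:=5
H0 returns (0, 5)
H1 returns [(0, 5)]
H2 returns [(0, 5)]
H3 returns [(0, 5)]
H4 returns [[(0, 5)]]
= [[(0, 5)]]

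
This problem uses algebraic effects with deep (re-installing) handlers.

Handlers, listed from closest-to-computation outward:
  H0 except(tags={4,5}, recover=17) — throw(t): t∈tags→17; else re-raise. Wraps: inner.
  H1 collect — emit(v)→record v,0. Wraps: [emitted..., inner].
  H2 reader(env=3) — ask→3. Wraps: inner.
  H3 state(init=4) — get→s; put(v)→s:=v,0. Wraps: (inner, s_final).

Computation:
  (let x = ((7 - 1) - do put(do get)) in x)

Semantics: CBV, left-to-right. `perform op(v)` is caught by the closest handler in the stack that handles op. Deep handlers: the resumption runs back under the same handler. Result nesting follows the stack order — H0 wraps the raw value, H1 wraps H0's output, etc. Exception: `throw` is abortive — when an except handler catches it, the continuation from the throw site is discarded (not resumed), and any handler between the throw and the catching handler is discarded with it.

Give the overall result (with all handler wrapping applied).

Answer: ([6], 4)

Working:
get @ H3 ⇒ 4
put(4) @ H3 ⇒ s:=4
H0 returns 6
H1 returns [6]
H2 returns [6]
H3 returns ([6], 4)
= ([6], 4)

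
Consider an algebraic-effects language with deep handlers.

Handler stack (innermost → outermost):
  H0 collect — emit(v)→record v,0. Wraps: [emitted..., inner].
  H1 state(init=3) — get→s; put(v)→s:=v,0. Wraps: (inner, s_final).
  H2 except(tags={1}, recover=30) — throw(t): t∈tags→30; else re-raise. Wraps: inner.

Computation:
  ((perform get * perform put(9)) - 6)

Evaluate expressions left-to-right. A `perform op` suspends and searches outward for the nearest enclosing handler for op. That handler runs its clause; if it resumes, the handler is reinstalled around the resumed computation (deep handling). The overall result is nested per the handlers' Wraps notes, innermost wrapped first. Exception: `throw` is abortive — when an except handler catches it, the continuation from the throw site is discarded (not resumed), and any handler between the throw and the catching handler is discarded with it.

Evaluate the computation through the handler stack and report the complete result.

Working:
get @ H1 ⇒ 3
put(9) @ H1 ⇒ s:=9
H0 returns [-6]
H1 returns ([-6], 9)
H2 returns ([-6], 9)
= ([-6], 9)

Answer: ([-6], 9)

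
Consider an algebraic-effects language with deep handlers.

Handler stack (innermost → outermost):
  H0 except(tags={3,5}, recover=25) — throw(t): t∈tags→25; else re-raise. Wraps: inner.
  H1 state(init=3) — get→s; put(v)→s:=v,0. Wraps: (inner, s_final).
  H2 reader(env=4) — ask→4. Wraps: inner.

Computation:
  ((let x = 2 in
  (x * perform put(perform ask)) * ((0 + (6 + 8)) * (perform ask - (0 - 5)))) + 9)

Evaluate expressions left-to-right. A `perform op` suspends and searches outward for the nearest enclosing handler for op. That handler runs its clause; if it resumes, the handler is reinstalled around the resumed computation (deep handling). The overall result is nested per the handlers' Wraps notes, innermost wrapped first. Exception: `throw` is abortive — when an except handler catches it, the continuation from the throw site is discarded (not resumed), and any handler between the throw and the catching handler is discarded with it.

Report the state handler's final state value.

Evaluation trace:
ask @ H2 ⇒ 4
put(4) @ H1 ⇒ s:=4
ask @ H2 ⇒ 4
H0 returns 9
H1 returns (9, 4)
H2 returns (9, 4)
= (9, 4)

Answer: 4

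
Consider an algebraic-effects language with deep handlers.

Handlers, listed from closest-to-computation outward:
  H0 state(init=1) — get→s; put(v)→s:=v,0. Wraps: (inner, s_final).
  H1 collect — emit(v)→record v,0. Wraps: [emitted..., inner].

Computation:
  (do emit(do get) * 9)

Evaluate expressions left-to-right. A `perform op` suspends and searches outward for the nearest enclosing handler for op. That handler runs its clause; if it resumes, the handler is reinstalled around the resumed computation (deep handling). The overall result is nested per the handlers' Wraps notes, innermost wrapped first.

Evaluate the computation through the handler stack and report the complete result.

Evaluation trace:
get @ H0 ⇒ 1
emit(1) @ H1 ⇒ out+=1
H0 returns (0, 1)
H1 returns [1, (0, 1)]
= [1, (0, 1)]

Answer: [1, (0, 1)]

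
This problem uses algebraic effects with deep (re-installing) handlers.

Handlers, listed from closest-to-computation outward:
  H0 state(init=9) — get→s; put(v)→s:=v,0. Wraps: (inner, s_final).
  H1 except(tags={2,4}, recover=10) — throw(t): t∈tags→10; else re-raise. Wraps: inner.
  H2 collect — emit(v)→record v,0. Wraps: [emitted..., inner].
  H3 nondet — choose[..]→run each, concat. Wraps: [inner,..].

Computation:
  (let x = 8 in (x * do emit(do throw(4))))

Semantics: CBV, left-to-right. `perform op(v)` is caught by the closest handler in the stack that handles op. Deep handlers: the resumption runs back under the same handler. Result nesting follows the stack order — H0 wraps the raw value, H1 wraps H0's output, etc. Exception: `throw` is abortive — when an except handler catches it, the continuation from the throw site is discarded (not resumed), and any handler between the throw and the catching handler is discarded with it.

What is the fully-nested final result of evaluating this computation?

Working:
throw(4) @ H1 caught ⇒ 10
H2 returns [10]
H3 returns [[10]]
= [[10]]

Answer: [[10]]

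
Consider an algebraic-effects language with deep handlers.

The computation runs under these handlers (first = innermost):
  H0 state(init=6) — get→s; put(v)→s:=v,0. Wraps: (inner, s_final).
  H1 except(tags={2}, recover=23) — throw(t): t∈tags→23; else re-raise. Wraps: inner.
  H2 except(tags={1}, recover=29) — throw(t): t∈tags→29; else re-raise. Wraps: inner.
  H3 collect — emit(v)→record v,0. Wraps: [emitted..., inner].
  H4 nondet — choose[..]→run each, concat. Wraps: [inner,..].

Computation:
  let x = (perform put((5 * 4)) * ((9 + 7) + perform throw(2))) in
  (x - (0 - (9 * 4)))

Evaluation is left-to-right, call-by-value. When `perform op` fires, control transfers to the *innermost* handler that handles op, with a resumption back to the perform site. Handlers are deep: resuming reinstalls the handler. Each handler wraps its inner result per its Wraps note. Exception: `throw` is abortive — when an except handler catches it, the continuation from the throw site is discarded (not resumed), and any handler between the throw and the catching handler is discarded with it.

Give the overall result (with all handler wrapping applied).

Answer: [[23]]

Evaluation trace:
put(20) @ H0 ⇒ s:=20
throw(2) @ H1 caught ⇒ 23
H2 returns 23
H3 returns [23]
H4 returns [[23]]
= [[23]]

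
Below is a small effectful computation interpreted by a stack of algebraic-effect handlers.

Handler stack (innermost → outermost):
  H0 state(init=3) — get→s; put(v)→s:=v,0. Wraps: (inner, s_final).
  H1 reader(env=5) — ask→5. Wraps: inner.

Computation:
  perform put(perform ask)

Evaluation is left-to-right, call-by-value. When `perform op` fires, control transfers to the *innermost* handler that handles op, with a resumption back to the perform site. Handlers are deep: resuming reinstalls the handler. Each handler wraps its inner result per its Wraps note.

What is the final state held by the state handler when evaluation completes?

Answer: 5

Step-by-step:
ask @ H1 ⇒ 5
put(5) @ H0 ⇒ s:=5
H0 returns (0, 5)
H1 returns (0, 5)
= (0, 5)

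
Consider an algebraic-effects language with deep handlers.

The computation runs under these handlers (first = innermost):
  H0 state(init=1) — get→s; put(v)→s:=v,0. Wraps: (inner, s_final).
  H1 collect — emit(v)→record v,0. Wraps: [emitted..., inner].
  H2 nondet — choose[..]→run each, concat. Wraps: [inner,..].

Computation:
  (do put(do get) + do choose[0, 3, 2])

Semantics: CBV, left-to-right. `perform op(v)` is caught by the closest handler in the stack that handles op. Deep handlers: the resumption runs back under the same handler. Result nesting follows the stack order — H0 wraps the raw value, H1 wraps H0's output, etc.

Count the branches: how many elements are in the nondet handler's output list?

Working:
get @ H0 ⇒ 1
put(1) @ H0 ⇒ s:=1
choose[0, 3, 2] @ H2
  branch[0] choose=0:
    H0 returns (0, 1)
    H1 returns [(0, 1)]
    H2 returns [[(0, 1)]]
  branch[1] choose=3:
    H0 returns (3, 1)
    H1 returns [(3, 1)]
    H2 returns [[(3, 1)]]
  branch[2] choose=2:
    H0 returns (2, 1)
    H1 returns [(2, 1)]
    H2 returns [[(2, 1)]]
= [[(0, 1)], [(3, 1)], [(2, 1)]]

Answer: 3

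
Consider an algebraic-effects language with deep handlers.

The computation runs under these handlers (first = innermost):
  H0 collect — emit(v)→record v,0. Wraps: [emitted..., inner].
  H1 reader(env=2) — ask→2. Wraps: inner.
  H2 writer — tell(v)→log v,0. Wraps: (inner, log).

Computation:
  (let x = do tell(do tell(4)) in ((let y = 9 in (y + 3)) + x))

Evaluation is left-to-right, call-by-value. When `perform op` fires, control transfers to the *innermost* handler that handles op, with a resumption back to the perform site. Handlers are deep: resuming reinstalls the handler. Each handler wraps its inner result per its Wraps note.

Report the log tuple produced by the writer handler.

Working:
tell(4) @ H2 ⇒ log+=4
tell(0) @ H2 ⇒ log+=0
H0 returns [12]
H1 returns [12]
H2 returns ([12], (4, 0))
= ([12], (4, 0))

Answer: (4, 0)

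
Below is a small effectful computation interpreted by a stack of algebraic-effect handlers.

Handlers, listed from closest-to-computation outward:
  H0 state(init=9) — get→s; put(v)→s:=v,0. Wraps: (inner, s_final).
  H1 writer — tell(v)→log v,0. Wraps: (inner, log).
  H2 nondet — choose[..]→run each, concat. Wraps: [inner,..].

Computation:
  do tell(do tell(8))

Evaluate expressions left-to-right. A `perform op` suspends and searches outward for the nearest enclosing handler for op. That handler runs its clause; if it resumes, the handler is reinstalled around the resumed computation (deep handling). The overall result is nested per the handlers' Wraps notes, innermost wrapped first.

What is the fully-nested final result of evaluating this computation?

Evaluation trace:
tell(8) @ H1 ⇒ log+=8
tell(0) @ H1 ⇒ log+=0
H0 returns (0, 9)
H1 returns ((0, 9), (8, 0))
H2 returns [((0, 9), (8, 0))]
= [((0, 9), (8, 0))]

Answer: [((0, 9), (8, 0))]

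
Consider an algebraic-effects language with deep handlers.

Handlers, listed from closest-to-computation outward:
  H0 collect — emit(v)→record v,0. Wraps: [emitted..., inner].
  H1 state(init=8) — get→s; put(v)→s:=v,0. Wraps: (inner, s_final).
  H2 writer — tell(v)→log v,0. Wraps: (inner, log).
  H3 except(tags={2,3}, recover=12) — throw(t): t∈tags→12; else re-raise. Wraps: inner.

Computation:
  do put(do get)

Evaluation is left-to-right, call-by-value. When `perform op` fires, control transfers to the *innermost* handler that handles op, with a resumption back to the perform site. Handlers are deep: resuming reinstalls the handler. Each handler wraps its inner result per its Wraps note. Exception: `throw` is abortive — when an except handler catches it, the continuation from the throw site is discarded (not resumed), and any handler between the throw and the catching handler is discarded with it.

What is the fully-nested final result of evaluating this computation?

Answer: (([0], 8), ())

Working:
get @ H1 ⇒ 8
put(8) @ H1 ⇒ s:=8
H0 returns [0]
H1 returns ([0], 8)
H2 returns (([0], 8), ())
H3 returns (([0], 8), ())
= (([0], 8), ())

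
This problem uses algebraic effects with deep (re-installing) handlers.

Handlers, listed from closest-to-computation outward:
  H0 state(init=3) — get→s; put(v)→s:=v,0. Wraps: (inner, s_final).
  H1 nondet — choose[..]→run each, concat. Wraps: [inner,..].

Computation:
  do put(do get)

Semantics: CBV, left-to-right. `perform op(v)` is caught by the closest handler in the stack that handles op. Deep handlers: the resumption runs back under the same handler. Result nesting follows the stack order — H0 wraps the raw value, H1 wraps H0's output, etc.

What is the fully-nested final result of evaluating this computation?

Evaluation trace:
get @ H0 ⇒ 3
put(3) @ H0 ⇒ s:=3
H0 returns (0, 3)
H1 returns [(0, 3)]
= [(0, 3)]

Answer: [(0, 3)]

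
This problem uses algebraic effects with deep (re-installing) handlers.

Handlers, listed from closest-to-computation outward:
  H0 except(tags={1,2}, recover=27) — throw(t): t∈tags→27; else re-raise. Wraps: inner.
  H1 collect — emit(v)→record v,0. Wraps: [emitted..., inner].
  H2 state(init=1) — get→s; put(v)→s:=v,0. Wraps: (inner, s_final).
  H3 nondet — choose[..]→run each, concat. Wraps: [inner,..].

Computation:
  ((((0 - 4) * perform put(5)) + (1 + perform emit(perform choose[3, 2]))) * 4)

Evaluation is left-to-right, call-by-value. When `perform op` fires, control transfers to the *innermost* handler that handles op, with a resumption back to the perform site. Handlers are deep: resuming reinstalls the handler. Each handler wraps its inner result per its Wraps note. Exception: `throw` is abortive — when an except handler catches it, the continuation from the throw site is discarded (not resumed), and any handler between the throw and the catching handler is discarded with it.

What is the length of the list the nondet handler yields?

Answer: 2

Evaluation trace:
put(5) @ H2 ⇒ s:=5
choose[3, 2] @ H3
  branch[0] choose=3:
    emit(3) @ H1 ⇒ out+=3
    H0 returns 4
    H1 returns [3, 4]
    H2 returns ([3, 4], 5)
    H3 returns [([3, 4], 5)]
  branch[1] choose=2:
    emit(2) @ H1 ⇒ out+=2
    H0 returns 4
    H1 returns [2, 4]
    H2 returns ([2, 4], 5)
    H3 returns [([2, 4], 5)]
= [([3, 4], 5), ([2, 4], 5)]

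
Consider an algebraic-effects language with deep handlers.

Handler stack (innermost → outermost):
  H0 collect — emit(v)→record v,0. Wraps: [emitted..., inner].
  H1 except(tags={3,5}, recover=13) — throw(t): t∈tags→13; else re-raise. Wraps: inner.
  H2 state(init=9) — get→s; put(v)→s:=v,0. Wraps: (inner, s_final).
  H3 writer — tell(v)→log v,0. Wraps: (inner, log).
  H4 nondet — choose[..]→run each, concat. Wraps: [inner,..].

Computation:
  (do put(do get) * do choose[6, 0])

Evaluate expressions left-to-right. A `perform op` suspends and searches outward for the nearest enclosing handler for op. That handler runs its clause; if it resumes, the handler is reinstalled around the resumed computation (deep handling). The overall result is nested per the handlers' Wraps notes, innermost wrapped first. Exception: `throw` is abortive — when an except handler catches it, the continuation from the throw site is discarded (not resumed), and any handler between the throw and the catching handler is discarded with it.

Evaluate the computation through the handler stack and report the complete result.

Step-by-step:
get @ H2 ⇒ 9
put(9) @ H2 ⇒ s:=9
choose[6, 0] @ H4
  branch[0] choose=6:
    H0 returns [0]
    H1 returns [0]
    H2 returns ([0], 9)
    H3 returns (([0], 9), ())
    H4 returns [(([0], 9), ())]
  branch[1] choose=0:
    H0 returns [0]
    H1 returns [0]
    H2 returns ([0], 9)
    H3 returns (([0], 9), ())
    H4 returns [(([0], 9), ())]
= [(([0], 9), ()), (([0], 9), ())]

Answer: [(([0], 9), ()), (([0], 9), ())]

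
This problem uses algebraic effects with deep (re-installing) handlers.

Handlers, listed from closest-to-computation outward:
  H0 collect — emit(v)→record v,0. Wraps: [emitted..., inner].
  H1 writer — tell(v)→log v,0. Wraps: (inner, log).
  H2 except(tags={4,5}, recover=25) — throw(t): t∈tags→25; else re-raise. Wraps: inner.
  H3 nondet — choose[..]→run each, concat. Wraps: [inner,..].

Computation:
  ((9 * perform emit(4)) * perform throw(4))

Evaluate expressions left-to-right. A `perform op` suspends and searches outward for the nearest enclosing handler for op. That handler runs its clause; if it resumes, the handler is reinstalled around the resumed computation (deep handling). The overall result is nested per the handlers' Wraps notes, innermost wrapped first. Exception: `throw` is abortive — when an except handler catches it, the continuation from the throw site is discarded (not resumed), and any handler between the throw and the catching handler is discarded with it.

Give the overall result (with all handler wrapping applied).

Answer: [25]

Working:
emit(4) @ H0 ⇒ out+=4
throw(4) @ H2 caught ⇒ 25
H3 returns [25]
= [25]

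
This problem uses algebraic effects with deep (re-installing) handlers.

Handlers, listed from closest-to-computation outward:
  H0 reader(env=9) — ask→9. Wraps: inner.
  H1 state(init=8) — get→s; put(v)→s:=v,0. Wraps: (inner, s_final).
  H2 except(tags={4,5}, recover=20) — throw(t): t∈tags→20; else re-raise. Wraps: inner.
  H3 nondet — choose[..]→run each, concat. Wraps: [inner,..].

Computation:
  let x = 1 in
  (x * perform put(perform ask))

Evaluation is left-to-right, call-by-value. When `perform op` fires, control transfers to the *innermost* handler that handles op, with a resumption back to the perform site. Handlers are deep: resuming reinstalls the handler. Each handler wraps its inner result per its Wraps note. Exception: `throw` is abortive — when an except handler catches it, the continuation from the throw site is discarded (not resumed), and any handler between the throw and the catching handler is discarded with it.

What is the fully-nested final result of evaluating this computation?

Answer: [(0, 9)]

Step-by-step:
ask @ H0 ⇒ 9
put(9) @ H1 ⇒ s:=9
H0 returns 0
H1 returns (0, 9)
H2 returns (0, 9)
H3 returns [(0, 9)]
= [(0, 9)]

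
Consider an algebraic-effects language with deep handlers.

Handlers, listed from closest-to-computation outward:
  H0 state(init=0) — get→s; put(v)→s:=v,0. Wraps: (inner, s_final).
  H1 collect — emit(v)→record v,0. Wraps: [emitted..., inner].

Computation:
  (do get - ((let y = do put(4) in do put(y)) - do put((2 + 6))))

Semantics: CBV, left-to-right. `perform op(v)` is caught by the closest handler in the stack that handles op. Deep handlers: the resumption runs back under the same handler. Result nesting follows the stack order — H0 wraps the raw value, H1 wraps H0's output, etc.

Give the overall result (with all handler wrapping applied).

Answer: [(0, 8)]

Step-by-step:
get @ H0 ⇒ 0
put(4) @ H0 ⇒ s:=4
put(0) @ H0 ⇒ s:=0
put(8) @ H0 ⇒ s:=8
H0 returns (0, 8)
H1 returns [(0, 8)]
= [(0, 8)]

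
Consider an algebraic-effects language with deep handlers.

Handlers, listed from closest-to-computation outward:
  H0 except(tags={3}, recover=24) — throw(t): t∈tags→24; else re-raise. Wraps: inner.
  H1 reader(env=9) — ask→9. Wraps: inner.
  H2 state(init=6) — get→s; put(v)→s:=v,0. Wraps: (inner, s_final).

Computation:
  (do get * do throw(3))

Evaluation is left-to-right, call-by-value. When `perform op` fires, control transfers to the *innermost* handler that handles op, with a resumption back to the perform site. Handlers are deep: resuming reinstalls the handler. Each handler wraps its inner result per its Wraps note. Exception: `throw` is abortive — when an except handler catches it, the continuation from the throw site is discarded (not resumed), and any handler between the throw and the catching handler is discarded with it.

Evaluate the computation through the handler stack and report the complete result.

Step-by-step:
get @ H2 ⇒ 6
throw(3) @ H0 caught ⇒ 24
H1 returns 24
H2 returns (24, 6)
= (24, 6)

Answer: (24, 6)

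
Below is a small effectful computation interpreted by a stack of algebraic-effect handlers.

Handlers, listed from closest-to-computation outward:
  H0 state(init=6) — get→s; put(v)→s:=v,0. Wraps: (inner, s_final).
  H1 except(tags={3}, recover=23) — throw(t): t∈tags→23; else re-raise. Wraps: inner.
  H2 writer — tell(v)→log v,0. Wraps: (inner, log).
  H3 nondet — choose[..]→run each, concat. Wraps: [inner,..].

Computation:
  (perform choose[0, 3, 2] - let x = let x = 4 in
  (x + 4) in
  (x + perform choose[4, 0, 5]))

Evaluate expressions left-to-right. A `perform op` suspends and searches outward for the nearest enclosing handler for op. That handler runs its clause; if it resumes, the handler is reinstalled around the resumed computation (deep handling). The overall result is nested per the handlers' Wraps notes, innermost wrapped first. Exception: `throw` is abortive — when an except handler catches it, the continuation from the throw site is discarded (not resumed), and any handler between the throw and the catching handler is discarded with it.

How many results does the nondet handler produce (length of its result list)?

Evaluation trace:
choose[0, 3, 2] @ H3
  branch[0] choose=0:
    choose[4, 0, 5] @ H3
      branch[0] choose=4:
        H0 returns (-12, 6)
        H1 returns (-12, 6)
        H2 returns ((-12, 6), ())
        H3 returns [((-12, 6), ())]
      branch[1] choose=0:
        H0 returns (-8, 6)
        H1 returns (-8, 6)
        H2 returns ((-8, 6), ())
        H3 returns [((-8, 6), ())]
      branch[2] choose=5:
        H0 returns (-13, 6)
        H1 returns (-13, 6)
        H2 returns ((-13, 6), ())
        H3 returns [((-13, 6), ())]
  branch[1] choose=3:
    choose[4, 0, 5] @ H3
      branch[0] choose=4:
        H0 returns (-9, 6)
        H1 returns (-9, 6)
        H2 returns ((-9, 6), ())
        H3 returns [((-9, 6), ())]
      branch[1] choose=0:
        H0 returns (-5, 6)
        H1 returns (-5, 6)
        H2 returns ((-5, 6), ())
        H3 returns [((-5, 6), ())]
      branch[2] choose=5:
        H0 returns (-10, 6)
        H1 returns (-10, 6)
        H2 returns ((-10, 6), ())
        H3 returns [((-10, 6), ())]
  branch[2] choose=2:
    choose[4, 0, 5] @ H3
      branch[0] choose=4:
        H0 returns (-10, 6)
        H1 returns (-10, 6)
        H2 returns ((-10, 6), ())
        H3 returns [((-10, 6), ())]
      branch[1] choose=0:
        H0 returns (-6, 6)
        H1 returns (-6, 6)
        H2 returns ((-6, 6), ())
        H3 returns [((-6, 6), ())]
      branch[2] choose=5:
        H0 returns (-11, 6)
        H1 returns (-11, 6)
        H2 returns ((-11, 6), ())
        H3 returns [((-11, 6), ())]
= [((-12, 6), ()), ((-8, 6), ()), ((-13, 6), ()), ((-9, 6), ()), ((-5, 6), ()), ((-10, 6), ()), ((-10, 6), ()), ((-6, 6), ()), ((-11, 6), ())]

Answer: 9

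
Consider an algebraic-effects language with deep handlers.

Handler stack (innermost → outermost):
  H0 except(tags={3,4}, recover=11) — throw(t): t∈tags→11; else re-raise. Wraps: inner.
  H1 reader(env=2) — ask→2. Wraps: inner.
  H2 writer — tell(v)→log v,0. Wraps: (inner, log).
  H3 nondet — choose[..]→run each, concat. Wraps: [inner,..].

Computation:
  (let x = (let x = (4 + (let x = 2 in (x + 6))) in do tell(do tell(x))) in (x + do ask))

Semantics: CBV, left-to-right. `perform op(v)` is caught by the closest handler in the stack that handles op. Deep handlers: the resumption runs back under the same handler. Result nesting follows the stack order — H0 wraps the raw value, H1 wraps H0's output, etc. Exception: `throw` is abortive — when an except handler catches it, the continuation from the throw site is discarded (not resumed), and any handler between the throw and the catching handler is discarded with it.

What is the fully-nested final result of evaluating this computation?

Evaluation trace:
tell(12) @ H2 ⇒ log+=12
tell(0) @ H2 ⇒ log+=0
ask @ H1 ⇒ 2
H0 returns 2
H1 returns 2
H2 returns (2, (12, 0))
H3 returns [(2, (12, 0))]
= [(2, (12, 0))]

Answer: [(2, (12, 0))]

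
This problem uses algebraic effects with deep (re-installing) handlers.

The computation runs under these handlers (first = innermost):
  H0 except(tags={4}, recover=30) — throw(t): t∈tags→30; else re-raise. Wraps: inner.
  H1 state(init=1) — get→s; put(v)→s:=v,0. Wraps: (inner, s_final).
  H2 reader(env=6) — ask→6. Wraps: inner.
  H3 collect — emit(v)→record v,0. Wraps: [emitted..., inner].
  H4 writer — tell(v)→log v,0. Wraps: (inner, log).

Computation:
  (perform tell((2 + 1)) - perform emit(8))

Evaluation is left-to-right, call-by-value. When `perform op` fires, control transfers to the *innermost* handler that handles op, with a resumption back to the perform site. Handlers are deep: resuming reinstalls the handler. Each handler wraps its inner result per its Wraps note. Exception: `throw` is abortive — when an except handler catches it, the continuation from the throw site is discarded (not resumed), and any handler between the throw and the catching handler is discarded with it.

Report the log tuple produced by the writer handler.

Answer: (3)

Evaluation trace:
tell(3) @ H4 ⇒ log+=3
emit(8) @ H3 ⇒ out+=8
H0 returns 0
H1 returns (0, 1)
H2 returns (0, 1)
H3 returns [8, (0, 1)]
H4 returns ([8, (0, 1)], (3))
= ([8, (0, 1)], (3))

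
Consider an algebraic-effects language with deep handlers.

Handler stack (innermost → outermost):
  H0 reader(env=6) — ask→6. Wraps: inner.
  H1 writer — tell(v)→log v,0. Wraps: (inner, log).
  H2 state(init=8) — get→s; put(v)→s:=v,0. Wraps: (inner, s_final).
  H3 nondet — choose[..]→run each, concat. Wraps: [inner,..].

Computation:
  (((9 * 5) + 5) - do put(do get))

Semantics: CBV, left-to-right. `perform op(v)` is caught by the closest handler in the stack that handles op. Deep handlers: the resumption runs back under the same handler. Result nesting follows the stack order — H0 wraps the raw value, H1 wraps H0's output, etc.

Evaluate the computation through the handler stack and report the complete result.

Answer: [((50, ()), 8)]

Step-by-step:
get @ H2 ⇒ 8
put(8) @ H2 ⇒ s:=8
H0 returns 50
H1 returns (50, ())
H2 returns ((50, ()), 8)
H3 returns [((50, ()), 8)]
= [((50, ()), 8)]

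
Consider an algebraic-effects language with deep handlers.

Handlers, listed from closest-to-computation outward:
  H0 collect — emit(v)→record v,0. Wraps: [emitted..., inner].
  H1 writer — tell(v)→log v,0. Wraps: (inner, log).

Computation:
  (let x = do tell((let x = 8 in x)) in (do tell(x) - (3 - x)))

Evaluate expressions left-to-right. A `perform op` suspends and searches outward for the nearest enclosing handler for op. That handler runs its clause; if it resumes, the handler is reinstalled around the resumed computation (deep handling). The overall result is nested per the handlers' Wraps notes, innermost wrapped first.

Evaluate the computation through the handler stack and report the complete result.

Step-by-step:
tell(8) @ H1 ⇒ log+=8
tell(0) @ H1 ⇒ log+=0
H0 returns [-3]
H1 returns ([-3], (8, 0))
= ([-3], (8, 0))

Answer: ([-3], (8, 0))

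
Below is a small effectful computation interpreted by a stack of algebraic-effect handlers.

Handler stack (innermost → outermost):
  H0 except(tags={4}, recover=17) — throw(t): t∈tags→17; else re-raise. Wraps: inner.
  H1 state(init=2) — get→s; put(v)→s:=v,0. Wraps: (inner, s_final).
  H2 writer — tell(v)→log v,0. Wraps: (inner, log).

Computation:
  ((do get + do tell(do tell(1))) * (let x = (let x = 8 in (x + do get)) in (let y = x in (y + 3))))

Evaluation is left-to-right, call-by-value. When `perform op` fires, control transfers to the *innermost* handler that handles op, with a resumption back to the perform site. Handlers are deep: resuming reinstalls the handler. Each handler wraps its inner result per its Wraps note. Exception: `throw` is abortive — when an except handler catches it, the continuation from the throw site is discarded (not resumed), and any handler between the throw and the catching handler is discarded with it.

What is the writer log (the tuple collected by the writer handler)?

Evaluation trace:
get @ H1 ⇒ 2
tell(1) @ H2 ⇒ log+=1
tell(0) @ H2 ⇒ log+=0
get @ H1 ⇒ 2
H0 returns 26
H1 returns (26, 2)
H2 returns ((26, 2), (1, 0))
= ((26, 2), (1, 0))

Answer: (1, 0)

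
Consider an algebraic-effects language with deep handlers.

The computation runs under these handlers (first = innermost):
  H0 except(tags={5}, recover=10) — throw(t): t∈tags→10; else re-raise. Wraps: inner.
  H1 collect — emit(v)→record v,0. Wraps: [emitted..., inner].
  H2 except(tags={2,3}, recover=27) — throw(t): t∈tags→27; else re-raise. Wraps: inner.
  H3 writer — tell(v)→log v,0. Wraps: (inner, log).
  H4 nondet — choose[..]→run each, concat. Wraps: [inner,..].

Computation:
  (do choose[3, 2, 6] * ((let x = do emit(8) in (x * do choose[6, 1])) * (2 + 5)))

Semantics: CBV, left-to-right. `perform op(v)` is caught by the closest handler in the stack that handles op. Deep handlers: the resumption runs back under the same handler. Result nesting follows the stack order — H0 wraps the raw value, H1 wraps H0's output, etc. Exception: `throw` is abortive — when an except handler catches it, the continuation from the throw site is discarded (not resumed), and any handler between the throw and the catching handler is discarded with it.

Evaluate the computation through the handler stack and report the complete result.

Step-by-step:
choose[3, 2, 6] @ H4
  branch[0] choose=3:
    emit(8) @ H1 ⇒ out+=8
    choose[6, 1] @ H4
      branch[0] choose=6:
        H0 returns 0
        H1 returns [8, 0]
        H2 returns [8, 0]
        H3 returns ([8, 0], ())
        H4 returns [([8, 0], ())]
      branch[1] choose=1:
        H0 returns 0
        H1 returns [8, 0]
        H2 returns [8, 0]
        H3 returns ([8, 0], ())
        H4 returns [([8, 0], ())]
  branch[1] choose=2:
    emit(8) @ H1 ⇒ out+=8
    choose[6, 1] @ H4
      branch[0] choose=6:
        H0 returns 0
        H1 returns [8, 0]
        H2 returns [8, 0]
        H3 returns ([8, 0], ())
        H4 returns [([8, 0], ())]
      branch[1] choose=1:
        H0 returns 0
        H1 returns [8, 0]
        H2 returns [8, 0]
        H3 returns ([8, 0], ())
        H4 returns [([8, 0], ())]
  branch[2] choose=6:
    emit(8) @ H1 ⇒ out+=8
    choose[6, 1] @ H4
      branch[0] choose=6:
        H0 returns 0
        H1 returns [8, 0]
        H2 returns [8, 0]
        H3 returns ([8, 0], ())
        H4 returns [([8, 0], ())]
      branch[1] choose=1:
        H0 returns 0
        H1 returns [8, 0]
        H2 returns [8, 0]
        H3 returns ([8, 0], ())
        H4 returns [([8, 0], ())]
= [([8, 0], ()), ([8, 0], ()), ([8, 0], ()), ([8, 0], ()), ([8, 0], ()), ([8, 0], ())]

Answer: [([8, 0], ()), ([8, 0], ()), ([8, 0], ()), ([8, 0], ()), ([8, 0], ()), ([8, 0], ())]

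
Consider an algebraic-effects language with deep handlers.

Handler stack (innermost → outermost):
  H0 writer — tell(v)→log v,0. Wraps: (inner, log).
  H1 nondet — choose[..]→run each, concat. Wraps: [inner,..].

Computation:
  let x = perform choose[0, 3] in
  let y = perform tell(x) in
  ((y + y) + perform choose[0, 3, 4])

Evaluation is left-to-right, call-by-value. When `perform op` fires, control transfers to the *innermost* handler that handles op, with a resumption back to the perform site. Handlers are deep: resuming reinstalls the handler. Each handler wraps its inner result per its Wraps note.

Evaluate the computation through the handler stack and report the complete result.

Answer: [(0, (0)), (3, (0)), (4, (0)), (0, (3)), (3, (3)), (4, (3))]

Step-by-step:
choose[0, 3] @ H1
  branch[0] choose=0:
    tell(0) @ H0 ⇒ log+=0
    choose[0, 3, 4] @ H1
      branch[0] choose=0:
        H0 returns (0, (0))
        H1 returns [(0, (0))]
      branch[1] choose=3:
        H0 returns (3, (0))
        H1 returns [(3, (0))]
      branch[2] choose=4:
        H0 returns (4, (0))
        H1 returns [(4, (0))]
  branch[1] choose=3:
    tell(3) @ H0 ⇒ log+=3
    choose[0, 3, 4] @ H1
      branch[0] choose=0:
        H0 returns (0, (3))
        H1 returns [(0, (3))]
      branch[1] choose=3:
        H0 returns (3, (3))
        H1 returns [(3, (3))]
      branch[2] choose=4:
        H0 returns (4, (3))
        H1 returns [(4, (3))]
= [(0, (0)), (3, (0)), (4, (0)), (0, (3)), (3, (3)), (4, (3))]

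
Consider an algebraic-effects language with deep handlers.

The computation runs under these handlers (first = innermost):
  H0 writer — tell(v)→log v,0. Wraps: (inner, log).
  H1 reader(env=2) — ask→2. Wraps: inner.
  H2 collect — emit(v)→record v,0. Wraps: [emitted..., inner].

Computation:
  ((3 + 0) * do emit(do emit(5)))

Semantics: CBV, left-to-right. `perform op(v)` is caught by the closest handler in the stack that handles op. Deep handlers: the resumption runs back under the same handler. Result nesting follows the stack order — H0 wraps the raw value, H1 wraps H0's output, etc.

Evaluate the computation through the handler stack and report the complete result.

Answer: [5, 0, (0, ())]

Evaluation trace:
emit(5) @ H2 ⇒ out+=5
emit(0) @ H2 ⇒ out+=0
H0 returns (0, ())
H1 returns (0, ())
H2 returns [5, 0, (0, ())]
= [5, 0, (0, ())]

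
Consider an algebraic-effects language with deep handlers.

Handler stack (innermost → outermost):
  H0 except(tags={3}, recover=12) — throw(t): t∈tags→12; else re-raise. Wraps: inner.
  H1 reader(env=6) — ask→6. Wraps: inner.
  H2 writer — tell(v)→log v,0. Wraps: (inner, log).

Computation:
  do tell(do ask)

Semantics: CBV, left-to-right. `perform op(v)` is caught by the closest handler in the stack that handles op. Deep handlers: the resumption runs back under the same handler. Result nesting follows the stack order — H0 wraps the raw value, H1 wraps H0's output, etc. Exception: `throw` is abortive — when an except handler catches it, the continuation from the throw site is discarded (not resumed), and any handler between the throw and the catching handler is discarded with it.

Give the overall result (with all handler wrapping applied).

Answer: (0, (6))

Evaluation trace:
ask @ H1 ⇒ 6
tell(6) @ H2 ⇒ log+=6
H0 returns 0
H1 returns 0
H2 returns (0, (6))
= (0, (6))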